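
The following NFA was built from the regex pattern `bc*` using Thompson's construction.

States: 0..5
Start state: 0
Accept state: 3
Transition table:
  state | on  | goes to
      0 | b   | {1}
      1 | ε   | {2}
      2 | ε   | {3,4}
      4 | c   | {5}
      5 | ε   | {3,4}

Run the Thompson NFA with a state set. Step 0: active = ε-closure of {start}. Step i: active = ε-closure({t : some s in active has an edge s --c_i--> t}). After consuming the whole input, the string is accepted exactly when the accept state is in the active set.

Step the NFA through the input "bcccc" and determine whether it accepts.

initial (ε-close {0}): {0}
'b' @ 1: {1,2,3,4}  [accepting]
'c' @ 2: {3,4,5}  [accepting]
'c' @ 3: {3,4,5}  [accepting]
'c' @ 4: {3,4,5}  [accepting]
'c' @ 5: {3,4,5}  [accepting]
after full input: {3,4,5}  (accept=3 in)

Answer: ACCEPT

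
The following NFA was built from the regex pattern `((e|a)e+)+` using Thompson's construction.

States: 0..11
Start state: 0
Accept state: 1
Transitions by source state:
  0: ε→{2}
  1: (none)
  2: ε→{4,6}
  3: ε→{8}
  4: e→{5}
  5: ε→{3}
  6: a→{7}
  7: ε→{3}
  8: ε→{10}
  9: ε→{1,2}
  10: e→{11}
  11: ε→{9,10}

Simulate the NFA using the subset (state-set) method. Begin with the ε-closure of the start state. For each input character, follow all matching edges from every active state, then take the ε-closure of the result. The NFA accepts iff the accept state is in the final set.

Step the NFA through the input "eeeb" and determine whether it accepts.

start: ε-closure({0}) = {0,2,4,6}
'e' @ 1: {3,5,8,10}
'e' @ 2: {1,2,4,6,9,10,11}  (accept∈set)
'e' @ 3: {1,2,3,4,5,6,8,9,10,11}  (accept∈set)
'b' @ 4: {}  — no active states
end set {} — state 1 not in

Answer: REJECT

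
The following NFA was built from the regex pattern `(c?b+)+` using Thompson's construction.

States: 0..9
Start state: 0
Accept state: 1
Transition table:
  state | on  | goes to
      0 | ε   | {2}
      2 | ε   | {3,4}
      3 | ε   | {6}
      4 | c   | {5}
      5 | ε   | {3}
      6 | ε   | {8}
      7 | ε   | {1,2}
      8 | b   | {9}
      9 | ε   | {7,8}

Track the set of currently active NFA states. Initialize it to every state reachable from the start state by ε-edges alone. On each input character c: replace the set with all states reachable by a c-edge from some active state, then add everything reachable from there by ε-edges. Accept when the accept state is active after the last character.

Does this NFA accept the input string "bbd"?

start: ε-closure({0}) = {0,2,3,4,6,8}
'b' @ 1: {1,2,3,4,6,7,8,9}  [accepting]
'b' @ 2: {1,2,3,4,6,7,8,9}  [accepting]
'd' @ 3: {}  — no active states
end set {} — state 1 not in

Answer: REJECT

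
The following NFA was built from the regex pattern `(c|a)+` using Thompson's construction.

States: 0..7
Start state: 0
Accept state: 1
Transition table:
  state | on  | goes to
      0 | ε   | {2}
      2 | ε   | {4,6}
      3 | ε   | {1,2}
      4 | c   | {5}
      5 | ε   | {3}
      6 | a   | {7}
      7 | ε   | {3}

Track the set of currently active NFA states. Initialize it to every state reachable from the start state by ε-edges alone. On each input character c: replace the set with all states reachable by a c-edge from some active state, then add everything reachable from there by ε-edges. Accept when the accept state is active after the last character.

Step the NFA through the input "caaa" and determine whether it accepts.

S₀ = ε-closure({0}) = {0,2,4,6}
'c' @ 1: {1,2,3,4,5,6}  ✓accept
'a' @ 2: {1,2,3,4,6,7}  ✓accept
'a' @ 3: {1,2,3,4,6,7}  ✓accept
'a' @ 4: {1,2,3,4,6,7}  ✓accept
final: {1,2,3,4,6,7}; accept 1 in set

Answer: ACCEPT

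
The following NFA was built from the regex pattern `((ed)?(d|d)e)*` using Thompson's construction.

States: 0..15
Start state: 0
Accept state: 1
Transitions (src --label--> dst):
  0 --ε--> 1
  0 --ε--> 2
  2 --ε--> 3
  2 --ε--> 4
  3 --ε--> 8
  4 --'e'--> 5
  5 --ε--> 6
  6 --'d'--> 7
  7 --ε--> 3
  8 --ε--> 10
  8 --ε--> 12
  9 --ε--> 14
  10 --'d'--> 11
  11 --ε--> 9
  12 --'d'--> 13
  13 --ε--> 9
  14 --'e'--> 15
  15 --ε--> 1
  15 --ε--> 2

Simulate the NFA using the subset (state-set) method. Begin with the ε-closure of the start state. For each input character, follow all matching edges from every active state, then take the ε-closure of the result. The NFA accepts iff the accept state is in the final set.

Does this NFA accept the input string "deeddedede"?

initial (ε-close {0}): {0,1,2,3,4,8,10,12}
'd' @ 1: {9,11,13,14}
'e' @ 2: {1,2,3,4,8,10,12,15}  [accepting]
'e' @ 3: {5,6}
'd' @ 4: {3,7,8,10,12}
'd' @ 5: {9,11,13,14}
'e' @ 6: {1,2,3,4,8,10,12,15}  [accepting]
'd' @ 7: {9,11,13,14}
'e' @ 8: {1,2,3,4,8,10,12,15}  [accepting]
'd' @ 9: {9,11,13,14}
'e' @ 10: {1,2,3,4,8,10,12,15}  [accepting]
after full input: {1,2,3,4,8,10,12,15}  (accept=1 in)

Answer: ACCEPT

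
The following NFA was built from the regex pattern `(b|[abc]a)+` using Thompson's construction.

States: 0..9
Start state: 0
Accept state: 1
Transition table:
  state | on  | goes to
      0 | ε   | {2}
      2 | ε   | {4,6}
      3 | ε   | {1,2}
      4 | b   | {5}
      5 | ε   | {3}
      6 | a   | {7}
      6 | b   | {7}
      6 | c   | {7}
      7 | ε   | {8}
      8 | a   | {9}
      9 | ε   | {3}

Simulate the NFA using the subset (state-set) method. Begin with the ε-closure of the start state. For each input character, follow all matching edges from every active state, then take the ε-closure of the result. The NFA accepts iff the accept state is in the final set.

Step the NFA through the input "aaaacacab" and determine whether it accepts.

initial (ε-close {0}): {0,2,4,6}
'a' @ 1: {7,8}
'a' @ 2: {1,2,3,4,6,9}  ✓accept
'a' @ 3: {7,8}
'a' @ 4: {1,2,3,4,6,9}  ✓accept
'c' @ 5: {7,8}
'a' @ 6: {1,2,3,4,6,9}  ✓accept
'c' @ 7: {7,8}
'a' @ 8: {1,2,3,4,6,9}  ✓accept
'b' @ 9: {1,2,3,4,5,6,7,8}  ✓accept
end set {1,2,3,4,5,6,7,8} — state 1 in

Answer: ACCEPT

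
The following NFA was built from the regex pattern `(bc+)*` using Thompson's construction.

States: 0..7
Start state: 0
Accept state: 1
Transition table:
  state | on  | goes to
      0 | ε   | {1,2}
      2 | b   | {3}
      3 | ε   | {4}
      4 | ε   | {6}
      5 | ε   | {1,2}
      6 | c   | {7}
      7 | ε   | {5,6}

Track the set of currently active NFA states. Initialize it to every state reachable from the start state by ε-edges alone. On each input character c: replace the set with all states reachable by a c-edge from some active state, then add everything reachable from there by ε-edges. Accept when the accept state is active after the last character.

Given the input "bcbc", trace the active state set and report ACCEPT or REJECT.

Answer: ACCEPT

Trace:
S₀ = ε-closure({0}) = {0,1,2}
'b' @ 1: {3,4,6}
'c' @ 2: {1,2,5,6,7}  [accepting]
'b' @ 3: {3,4,6}
'c' @ 4: {1,2,5,6,7}  [accepting]
after full input: {1,2,5,6,7}  (accept=1 in)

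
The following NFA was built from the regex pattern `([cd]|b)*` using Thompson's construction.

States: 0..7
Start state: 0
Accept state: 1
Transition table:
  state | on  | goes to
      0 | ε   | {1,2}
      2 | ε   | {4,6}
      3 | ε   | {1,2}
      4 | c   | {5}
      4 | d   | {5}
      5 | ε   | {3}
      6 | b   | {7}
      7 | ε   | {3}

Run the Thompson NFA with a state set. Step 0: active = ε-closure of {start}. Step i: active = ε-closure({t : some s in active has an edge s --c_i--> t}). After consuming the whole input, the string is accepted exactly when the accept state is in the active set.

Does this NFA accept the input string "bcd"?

S₀ = ε-closure({0}) = {0,1,2,4,6}
'b' @ 1: {1,2,3,4,6,7}  [accepting]
'c' @ 2: {1,2,3,4,5,6}  [accepting]
'd' @ 3: {1,2,3,4,5,6}  [accepting]
end set {1,2,3,4,5,6} — state 1 in

Answer: ACCEPT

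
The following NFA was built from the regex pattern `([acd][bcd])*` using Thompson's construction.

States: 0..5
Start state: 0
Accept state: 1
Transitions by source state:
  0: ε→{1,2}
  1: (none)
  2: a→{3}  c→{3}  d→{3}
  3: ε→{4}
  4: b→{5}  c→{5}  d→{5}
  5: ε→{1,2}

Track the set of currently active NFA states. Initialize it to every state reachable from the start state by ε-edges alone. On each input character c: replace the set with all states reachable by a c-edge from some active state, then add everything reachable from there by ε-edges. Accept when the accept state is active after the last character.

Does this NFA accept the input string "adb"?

initial (ε-close {0}): {0,1,2}
'a' @ 1: {3,4}
'd' @ 2: {1,2,5}  (accept∈set)
'b' @ 3: {}  — state set empty
after full input: {}  (accept=1 not in)

Answer: REJECT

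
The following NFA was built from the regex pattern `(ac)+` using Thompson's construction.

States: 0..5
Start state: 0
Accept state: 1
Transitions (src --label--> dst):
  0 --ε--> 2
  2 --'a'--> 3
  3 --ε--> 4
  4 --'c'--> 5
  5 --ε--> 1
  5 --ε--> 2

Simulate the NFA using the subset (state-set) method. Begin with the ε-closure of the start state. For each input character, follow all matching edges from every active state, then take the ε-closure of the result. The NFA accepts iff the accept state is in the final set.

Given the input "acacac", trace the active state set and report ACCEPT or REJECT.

Answer: ACCEPT

Trace:
start: ε-closure({0}) = {0,2}
'a' @ 1: {3,4}
'c' @ 2: {1,2,5}  ✓accept
'a' @ 3: {3,4}
'c' @ 4: {1,2,5}  ✓accept
'a' @ 5: {3,4}
'c' @ 6: {1,2,5}  ✓accept
after full input: {1,2,5}  (accept=1 in)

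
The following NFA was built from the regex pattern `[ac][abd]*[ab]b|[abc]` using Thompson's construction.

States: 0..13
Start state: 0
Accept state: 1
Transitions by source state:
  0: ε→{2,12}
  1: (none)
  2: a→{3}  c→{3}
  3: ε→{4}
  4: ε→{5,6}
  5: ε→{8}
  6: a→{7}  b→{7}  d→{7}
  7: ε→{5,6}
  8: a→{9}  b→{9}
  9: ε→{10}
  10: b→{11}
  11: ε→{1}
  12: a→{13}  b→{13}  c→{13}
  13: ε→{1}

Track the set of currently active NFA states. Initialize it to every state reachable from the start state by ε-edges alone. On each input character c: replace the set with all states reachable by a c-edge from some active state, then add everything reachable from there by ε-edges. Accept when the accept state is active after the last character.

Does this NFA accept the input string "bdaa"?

Answer: REJECT

Steps:
start: ε-closure({0}) = {0,2,12}
'b' @ 1: {1,13}  (accept∈set)
'd' @ 2: {}  — state set empty
rest 'aa' ignored (set empty)
final: {}; accept 1 not in set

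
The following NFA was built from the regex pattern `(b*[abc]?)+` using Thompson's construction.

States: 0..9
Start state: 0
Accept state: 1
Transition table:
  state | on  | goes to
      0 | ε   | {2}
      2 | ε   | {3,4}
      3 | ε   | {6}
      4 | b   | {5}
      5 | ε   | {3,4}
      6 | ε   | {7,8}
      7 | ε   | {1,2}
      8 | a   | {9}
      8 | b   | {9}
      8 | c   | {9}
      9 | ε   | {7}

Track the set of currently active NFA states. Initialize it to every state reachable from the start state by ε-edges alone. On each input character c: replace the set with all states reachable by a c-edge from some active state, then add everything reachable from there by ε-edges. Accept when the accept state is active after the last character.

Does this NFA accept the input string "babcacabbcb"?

Answer: ACCEPT

Derivation:
initial (ε-close {0}): {0,1,2,3,4,6,7,8}
'b' @ 1: {1,2,3,4,5,6,7,8,9}  [accepting]
'a' @ 2: {1,2,3,4,6,7,8,9}  [accepting]
'b' @ 3: {1,2,3,4,5,6,7,8,9}  [accepting]
'c' @ 4: {1,2,3,4,6,7,8,9}  [accepting]
'a' @ 5: {1,2,3,4,6,7,8,9}  [accepting]
'c' @ 6: {1,2,3,4,6,7,8,9}  [accepting]
'a' @ 7: {1,2,3,4,6,7,8,9}  [accepting]
'b' @ 8: {1,2,3,4,5,6,7,8,9}  [accepting]
'b' @ 9: {1,2,3,4,5,6,7,8,9}  [accepting]
'c' @ 10: {1,2,3,4,6,7,8,9}  [accepting]
'b' @ 11: {1,2,3,4,5,6,7,8,9}  [accepting]
end set {1,2,3,4,5,6,7,8,9} — state 1 in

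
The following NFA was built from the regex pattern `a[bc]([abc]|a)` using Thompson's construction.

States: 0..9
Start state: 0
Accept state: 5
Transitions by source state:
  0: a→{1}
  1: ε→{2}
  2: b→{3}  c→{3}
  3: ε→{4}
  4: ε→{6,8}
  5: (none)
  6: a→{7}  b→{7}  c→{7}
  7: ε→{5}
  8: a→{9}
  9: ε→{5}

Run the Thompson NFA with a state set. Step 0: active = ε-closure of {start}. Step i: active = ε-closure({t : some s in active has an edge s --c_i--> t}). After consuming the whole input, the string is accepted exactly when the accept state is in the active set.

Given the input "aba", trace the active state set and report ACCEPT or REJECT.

S₀ = ε-closure({0}) = {0}
'a' @ 1: {1,2}
'b' @ 2: {3,4,6,8}
'a' @ 3: {5,7,9}  [accepting]
after full input: {5,7,9}  (accept=5 in)

Answer: ACCEPT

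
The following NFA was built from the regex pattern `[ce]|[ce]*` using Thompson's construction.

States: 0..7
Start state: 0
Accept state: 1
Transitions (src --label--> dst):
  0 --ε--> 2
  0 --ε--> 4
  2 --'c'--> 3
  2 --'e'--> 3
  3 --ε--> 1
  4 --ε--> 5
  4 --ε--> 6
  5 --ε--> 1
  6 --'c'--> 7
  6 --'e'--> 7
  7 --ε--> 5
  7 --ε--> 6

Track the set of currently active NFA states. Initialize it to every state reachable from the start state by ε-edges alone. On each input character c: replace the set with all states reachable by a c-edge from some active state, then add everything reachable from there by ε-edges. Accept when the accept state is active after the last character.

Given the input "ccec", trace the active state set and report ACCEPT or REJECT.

Answer: ACCEPT

Trace:
start: ε-closure({0}) = {0,1,2,4,5,6}
'c' @ 1: {1,3,5,6,7}  ✓accept
'c' @ 2: {1,5,6,7}  ✓accept
'e' @ 3: {1,5,6,7}  ✓accept
'c' @ 4: {1,5,6,7}  ✓accept
end set {1,5,6,7} — state 1 in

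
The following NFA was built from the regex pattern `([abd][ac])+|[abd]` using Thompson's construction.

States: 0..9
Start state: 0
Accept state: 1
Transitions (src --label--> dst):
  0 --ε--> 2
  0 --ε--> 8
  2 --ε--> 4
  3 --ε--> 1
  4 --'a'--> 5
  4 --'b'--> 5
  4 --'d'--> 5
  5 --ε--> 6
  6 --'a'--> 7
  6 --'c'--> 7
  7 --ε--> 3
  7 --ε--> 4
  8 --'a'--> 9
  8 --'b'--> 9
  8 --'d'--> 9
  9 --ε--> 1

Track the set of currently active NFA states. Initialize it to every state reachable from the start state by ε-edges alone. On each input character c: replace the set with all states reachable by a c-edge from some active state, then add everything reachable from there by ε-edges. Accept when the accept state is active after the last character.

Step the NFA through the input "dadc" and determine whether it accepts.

start: ε-closure({0}) = {0,2,4,8}
'd' @ 1: {1,5,6,9}  (accept∈set)
'a' @ 2: {1,3,4,7}  (accept∈set)
'd' @ 3: {5,6}
'c' @ 4: {1,3,4,7}  (accept∈set)
end set {1,3,4,7} — state 1 in

Answer: ACCEPT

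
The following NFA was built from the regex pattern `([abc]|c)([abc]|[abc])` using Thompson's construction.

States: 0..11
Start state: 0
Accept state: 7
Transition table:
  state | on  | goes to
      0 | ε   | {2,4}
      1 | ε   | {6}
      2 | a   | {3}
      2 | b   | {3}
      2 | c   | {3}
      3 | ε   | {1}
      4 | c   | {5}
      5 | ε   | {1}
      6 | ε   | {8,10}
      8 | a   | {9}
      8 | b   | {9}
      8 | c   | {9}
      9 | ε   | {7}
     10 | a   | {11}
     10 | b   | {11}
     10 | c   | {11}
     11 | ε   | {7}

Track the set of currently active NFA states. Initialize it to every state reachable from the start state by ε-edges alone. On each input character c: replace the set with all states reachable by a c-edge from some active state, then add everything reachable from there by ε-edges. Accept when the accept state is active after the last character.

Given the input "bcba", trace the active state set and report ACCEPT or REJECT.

initial (ε-close {0}): {0,2,4}
'b' @ 1: {1,3,6,8,10}
'c' @ 2: {7,9,11}  [accepting]
'b' @ 3: {}  — state set empty
rest 'a' ignored (set empty)
end set {} — state 7 not in

Answer: REJECT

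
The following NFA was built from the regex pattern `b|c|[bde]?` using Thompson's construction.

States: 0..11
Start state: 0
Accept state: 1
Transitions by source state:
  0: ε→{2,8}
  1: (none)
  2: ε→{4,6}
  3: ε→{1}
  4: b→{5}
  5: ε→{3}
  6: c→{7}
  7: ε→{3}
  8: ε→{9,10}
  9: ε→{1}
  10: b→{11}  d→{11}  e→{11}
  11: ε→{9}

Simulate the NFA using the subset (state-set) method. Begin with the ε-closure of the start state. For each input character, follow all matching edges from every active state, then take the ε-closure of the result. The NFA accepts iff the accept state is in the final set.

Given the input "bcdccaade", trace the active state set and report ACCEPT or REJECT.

initial (ε-close {0}): {0,1,2,4,6,8,9,10}
'b' @ 1: {1,3,5,9,11}  [accepting]
'c' @ 2: {}  — no active states
rest 'dccaade' ignored (set empty)
final: {}; accept 1 not in set

Answer: REJECT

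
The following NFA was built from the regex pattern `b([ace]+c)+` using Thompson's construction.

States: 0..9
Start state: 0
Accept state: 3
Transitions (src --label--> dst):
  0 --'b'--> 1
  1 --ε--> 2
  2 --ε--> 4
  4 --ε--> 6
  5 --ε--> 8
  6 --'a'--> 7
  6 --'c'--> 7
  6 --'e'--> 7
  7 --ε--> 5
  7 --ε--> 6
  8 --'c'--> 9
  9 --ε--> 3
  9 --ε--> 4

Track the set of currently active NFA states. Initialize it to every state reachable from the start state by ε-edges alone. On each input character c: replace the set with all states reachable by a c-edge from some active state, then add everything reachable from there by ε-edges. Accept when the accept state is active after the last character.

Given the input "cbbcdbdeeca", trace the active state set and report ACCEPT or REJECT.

S₀ = ε-closure({0}) = {0}
'c' @ 1: {}  — dead — no transitions
rest 'bbcdbdeeca' ignored (set empty)
after full input: {}  (accept=3 not in)

Answer: REJECT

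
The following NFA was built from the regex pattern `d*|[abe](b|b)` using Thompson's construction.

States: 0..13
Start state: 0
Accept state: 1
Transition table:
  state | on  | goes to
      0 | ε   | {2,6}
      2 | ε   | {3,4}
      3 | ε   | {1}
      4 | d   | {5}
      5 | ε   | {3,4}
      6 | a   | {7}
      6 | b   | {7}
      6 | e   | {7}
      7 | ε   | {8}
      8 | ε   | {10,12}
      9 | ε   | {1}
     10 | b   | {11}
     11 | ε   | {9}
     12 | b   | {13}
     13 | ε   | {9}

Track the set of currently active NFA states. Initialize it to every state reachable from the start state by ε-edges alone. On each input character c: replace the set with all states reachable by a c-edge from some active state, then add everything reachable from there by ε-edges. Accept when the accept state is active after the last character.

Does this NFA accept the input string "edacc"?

Answer: REJECT

Trace:
S₀ = ε-closure({0}) = {0,1,2,3,4,6}
'e' @ 1: {7,8,10,12}
'd' @ 2: {}  — dead — no transitions
rest 'acc' ignored (set empty)
after full input: {}  (accept=1 not in)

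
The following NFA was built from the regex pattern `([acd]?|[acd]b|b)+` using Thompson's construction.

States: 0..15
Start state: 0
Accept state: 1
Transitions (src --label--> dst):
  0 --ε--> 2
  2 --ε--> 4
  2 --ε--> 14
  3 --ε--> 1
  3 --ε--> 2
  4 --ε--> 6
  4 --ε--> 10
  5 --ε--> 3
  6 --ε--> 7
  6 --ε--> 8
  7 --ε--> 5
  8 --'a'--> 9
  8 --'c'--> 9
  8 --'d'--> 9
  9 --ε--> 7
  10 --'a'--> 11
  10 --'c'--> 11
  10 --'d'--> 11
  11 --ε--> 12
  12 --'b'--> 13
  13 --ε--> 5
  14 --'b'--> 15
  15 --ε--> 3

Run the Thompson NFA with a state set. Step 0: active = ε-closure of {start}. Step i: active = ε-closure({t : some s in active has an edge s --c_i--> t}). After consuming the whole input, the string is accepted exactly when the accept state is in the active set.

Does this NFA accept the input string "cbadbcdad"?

initial (ε-close {0}): {0,1,2,3,4,5,6,7,8,10,14}
'c' @ 1: {1,2,3,4,5,6,7,8,9,10,11,12,14}  (accept∈set)
'b' @ 2: {1,2,3,4,5,6,7,8,10,13,14,15}  (accept∈set)
'a' @ 3: {1,2,3,4,5,6,7,8,9,10,11,12,14}  (accept∈set)
'd' @ 4: {1,2,3,4,5,6,7,8,9,10,11,12,14}  (accept∈set)
'b' @ 5: {1,2,3,4,5,6,7,8,10,13,14,15}  (accept∈set)
'c' @ 6: {1,2,3,4,5,6,7,8,9,10,11,12,14}  (accept∈set)
'd' @ 7: {1,2,3,4,5,6,7,8,9,10,11,12,14}  (accept∈set)
'a' @ 8: {1,2,3,4,5,6,7,8,9,10,11,12,14}  (accept∈set)
'd' @ 9: {1,2,3,4,5,6,7,8,9,10,11,12,14}  (accept∈set)
end set {1,2,3,4,5,6,7,8,9,10,11,12,14} — state 1 in

Answer: ACCEPT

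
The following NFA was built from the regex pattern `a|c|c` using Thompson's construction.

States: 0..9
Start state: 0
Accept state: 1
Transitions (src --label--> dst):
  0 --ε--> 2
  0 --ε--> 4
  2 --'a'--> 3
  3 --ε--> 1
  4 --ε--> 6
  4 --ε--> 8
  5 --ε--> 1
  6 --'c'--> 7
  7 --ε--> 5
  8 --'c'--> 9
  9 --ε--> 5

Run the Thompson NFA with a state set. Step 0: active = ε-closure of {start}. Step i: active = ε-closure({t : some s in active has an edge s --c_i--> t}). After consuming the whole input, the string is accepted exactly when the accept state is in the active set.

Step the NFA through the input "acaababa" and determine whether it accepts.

S₀ = ε-closure({0}) = {0,2,4,6,8}
'a' @ 1: {1,3}  [accepting]
'c' @ 2: {}  — no active states
rest 'aababa' ignored (set empty)
after full input: {}  (accept=1 not in)

Answer: REJECT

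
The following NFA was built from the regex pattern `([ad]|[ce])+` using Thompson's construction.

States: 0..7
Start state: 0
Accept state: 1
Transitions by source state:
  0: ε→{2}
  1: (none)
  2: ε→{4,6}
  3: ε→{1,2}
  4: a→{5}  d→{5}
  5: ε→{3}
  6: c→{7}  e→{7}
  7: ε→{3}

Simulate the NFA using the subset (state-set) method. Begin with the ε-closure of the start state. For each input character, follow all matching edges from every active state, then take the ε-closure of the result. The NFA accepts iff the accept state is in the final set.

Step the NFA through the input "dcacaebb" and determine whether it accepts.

Answer: REJECT

Steps:
start: ε-closure({0}) = {0,2,4,6}
'd' @ 1: {1,2,3,4,5,6}  [accepting]
'c' @ 2: {1,2,3,4,6,7}  [accepting]
'a' @ 3: {1,2,3,4,5,6}  [accepting]
'c' @ 4: {1,2,3,4,6,7}  [accepting]
'a' @ 5: {1,2,3,4,5,6}  [accepting]
'e' @ 6: {1,2,3,4,6,7}  [accepting]
'b' @ 7: {}  — state set empty
rest 'b' ignored (set empty)
final: {}; accept 1 not in set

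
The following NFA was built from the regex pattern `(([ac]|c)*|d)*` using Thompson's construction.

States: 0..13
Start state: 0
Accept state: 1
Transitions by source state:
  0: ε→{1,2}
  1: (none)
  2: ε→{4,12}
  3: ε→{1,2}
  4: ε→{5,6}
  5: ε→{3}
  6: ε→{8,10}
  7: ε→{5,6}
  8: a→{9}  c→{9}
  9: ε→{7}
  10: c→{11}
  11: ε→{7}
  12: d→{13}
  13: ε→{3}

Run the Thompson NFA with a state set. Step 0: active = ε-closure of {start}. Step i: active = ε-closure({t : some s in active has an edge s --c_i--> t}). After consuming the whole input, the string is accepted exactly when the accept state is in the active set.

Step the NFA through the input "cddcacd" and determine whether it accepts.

Answer: ACCEPT

Steps:
S₀ = ε-closure({0}) = {0,1,2,3,4,5,6,8,10,12}
'c' @ 1: {1,2,3,4,5,6,7,8,9,10,11,12}  (accept∈set)
'd' @ 2: {1,2,3,4,5,6,8,10,12,13}  (accept∈set)
'd' @ 3: {1,2,3,4,5,6,8,10,12,13}  (accept∈set)
'c' @ 4: {1,2,3,4,5,6,7,8,9,10,11,12}  (accept∈set)
'a' @ 5: {1,2,3,4,5,6,7,8,9,10,12}  (accept∈set)
'c' @ 6: {1,2,3,4,5,6,7,8,9,10,11,12}  (accept∈set)
'd' @ 7: {1,2,3,4,5,6,8,10,12,13}  (accept∈set)
after full input: {1,2,3,4,5,6,8,10,12,13}  (accept=1 in)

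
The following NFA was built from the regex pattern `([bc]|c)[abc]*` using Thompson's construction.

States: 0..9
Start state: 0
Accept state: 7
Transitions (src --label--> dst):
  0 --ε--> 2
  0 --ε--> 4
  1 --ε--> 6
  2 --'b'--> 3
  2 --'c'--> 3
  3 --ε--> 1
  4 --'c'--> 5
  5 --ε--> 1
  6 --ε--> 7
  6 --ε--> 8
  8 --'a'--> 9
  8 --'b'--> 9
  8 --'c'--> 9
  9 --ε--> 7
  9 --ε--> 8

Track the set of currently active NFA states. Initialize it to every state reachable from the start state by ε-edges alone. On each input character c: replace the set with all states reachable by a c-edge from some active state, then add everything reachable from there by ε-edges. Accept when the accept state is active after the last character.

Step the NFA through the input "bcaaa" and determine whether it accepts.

Answer: ACCEPT

Derivation:
initial (ε-close {0}): {0,2,4}
'b' @ 1: {1,3,6,7,8}  (accept∈set)
'c' @ 2: {7,8,9}  (accept∈set)
'a' @ 3: {7,8,9}  (accept∈set)
'a' @ 4: {7,8,9}  (accept∈set)
'a' @ 5: {7,8,9}  (accept∈set)
end set {7,8,9} — state 7 in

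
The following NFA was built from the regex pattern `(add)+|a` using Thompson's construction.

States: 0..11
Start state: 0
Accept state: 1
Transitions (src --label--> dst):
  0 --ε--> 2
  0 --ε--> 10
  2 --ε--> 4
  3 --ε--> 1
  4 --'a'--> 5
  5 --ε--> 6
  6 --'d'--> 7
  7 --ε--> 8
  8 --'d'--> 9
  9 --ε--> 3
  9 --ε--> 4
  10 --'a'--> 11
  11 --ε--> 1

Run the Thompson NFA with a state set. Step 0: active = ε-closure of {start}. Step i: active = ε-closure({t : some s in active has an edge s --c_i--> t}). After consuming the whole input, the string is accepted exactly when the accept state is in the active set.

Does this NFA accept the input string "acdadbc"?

Answer: REJECT

Trace:
S₀ = ε-closure({0}) = {0,2,4,10}
'a' @ 1: {1,5,6,11}  [accepting]
'c' @ 2: {}  — no active states
rest 'dadbc' ignored (set empty)
end set {} — state 1 not in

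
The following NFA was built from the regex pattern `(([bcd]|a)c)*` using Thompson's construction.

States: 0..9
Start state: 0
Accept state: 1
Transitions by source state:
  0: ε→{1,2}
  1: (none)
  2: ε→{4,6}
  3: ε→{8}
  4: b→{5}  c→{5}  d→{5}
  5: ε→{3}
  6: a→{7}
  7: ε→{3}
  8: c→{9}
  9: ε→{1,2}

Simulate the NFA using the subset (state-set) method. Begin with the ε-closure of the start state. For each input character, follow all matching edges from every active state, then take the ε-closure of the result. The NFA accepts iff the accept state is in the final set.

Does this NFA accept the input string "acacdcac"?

Answer: ACCEPT

Trace:
start: ε-closure({0}) = {0,1,2,4,6}
'a' @ 1: {3,7,8}
'c' @ 2: {1,2,4,6,9}  ✓accept
'a' @ 3: {3,7,8}
'c' @ 4: {1,2,4,6,9}  ✓accept
'd' @ 5: {3,5,8}
'c' @ 6: {1,2,4,6,9}  ✓accept
'a' @ 7: {3,7,8}
'c' @ 8: {1,2,4,6,9}  ✓accept
end set {1,2,4,6,9} — state 1 in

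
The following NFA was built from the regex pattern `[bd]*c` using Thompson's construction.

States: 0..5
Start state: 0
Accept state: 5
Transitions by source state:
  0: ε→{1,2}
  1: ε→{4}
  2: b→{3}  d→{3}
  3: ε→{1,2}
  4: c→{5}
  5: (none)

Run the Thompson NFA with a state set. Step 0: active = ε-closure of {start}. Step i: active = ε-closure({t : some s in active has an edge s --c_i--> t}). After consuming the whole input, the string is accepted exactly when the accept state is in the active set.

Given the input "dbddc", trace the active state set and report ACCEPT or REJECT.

S₀ = ε-closure({0}) = {0,1,2,4}
'd' @ 1: {1,2,3,4}
'b' @ 2: {1,2,3,4}
'd' @ 3: {1,2,3,4}
'd' @ 4: {1,2,3,4}
'c' @ 5: {5}  [accepting]
final: {5}; accept 5 in set

Answer: ACCEPT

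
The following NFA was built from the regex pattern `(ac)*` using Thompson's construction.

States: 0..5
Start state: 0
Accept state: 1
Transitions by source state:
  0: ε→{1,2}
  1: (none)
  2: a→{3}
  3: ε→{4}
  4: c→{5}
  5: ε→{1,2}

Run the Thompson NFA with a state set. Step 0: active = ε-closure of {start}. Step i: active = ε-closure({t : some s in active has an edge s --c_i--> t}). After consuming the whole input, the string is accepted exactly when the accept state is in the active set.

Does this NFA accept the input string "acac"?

Answer: ACCEPT

Derivation:
S₀ = ε-closure({0}) = {0,1,2}
'a' @ 1: {3,4}
'c' @ 2: {1,2,5}  [accepting]
'a' @ 3: {3,4}
'c' @ 4: {1,2,5}  [accepting]
end set {1,2,5} — state 1 in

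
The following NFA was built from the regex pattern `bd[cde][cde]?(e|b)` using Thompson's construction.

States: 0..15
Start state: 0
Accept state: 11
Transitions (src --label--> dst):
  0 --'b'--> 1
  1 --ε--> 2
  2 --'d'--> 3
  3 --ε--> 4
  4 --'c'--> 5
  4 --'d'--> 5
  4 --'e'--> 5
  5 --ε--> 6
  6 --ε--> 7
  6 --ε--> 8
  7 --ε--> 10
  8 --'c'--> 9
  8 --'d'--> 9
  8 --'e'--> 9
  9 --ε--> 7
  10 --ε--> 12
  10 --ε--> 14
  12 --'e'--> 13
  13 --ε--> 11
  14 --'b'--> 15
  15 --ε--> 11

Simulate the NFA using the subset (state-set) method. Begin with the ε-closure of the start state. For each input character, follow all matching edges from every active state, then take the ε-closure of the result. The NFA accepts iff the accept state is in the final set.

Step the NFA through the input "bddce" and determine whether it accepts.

S₀ = ε-closure({0}) = {0}
'b' @ 1: {1,2}
'd' @ 2: {3,4}
'd' @ 3: {5,6,7,8,10,12,14}
'c' @ 4: {7,9,10,12,14}
'e' @ 5: {11,13}  (accept∈set)
end set {11,13} — state 11 in

Answer: ACCEPT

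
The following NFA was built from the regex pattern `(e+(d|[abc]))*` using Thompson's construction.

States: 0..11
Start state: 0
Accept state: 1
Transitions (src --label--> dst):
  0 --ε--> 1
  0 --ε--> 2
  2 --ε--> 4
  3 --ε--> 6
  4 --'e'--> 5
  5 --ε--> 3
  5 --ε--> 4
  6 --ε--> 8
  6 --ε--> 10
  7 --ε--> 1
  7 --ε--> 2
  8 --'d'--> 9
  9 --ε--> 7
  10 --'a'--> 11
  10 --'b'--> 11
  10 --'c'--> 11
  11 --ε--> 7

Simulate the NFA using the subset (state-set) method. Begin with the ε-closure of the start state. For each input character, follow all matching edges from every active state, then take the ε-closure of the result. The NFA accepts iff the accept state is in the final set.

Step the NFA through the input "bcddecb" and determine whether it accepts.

S₀ = ε-closure({0}) = {0,1,2,4}
'b' @ 1: {}  — dead — no transitions
rest 'cddecb' ignored (set empty)
final: {}; accept 1 not in set

Answer: REJECT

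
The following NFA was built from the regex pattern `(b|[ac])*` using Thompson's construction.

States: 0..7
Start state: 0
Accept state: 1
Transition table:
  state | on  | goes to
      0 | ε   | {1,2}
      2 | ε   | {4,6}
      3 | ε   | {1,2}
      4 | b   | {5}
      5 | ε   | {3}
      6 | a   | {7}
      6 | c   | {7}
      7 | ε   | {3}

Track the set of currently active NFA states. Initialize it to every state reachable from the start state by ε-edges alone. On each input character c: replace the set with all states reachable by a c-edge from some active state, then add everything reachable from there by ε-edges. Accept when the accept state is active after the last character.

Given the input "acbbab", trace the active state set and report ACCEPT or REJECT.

initial (ε-close {0}): {0,1,2,4,6}
'a' @ 1: {1,2,3,4,6,7}  ✓accept
'c' @ 2: {1,2,3,4,6,7}  ✓accept
'b' @ 3: {1,2,3,4,5,6}  ✓accept
'b' @ 4: {1,2,3,4,5,6}  ✓accept
'a' @ 5: {1,2,3,4,6,7}  ✓accept
'b' @ 6: {1,2,3,4,5,6}  ✓accept
after full input: {1,2,3,4,5,6}  (accept=1 in)

Answer: ACCEPT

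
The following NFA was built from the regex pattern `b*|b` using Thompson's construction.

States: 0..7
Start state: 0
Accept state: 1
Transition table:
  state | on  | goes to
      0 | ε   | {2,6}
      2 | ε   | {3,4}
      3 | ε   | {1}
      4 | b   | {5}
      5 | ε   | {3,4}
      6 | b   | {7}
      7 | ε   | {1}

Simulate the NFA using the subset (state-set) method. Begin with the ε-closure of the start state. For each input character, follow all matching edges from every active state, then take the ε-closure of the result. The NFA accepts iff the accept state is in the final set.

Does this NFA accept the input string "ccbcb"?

Answer: REJECT

Derivation:
initial (ε-close {0}): {0,1,2,3,4,6}
'c' @ 1: {}  — dead — no transitions
rest 'cbcb' ignored (set empty)
after full input: {}  (accept=1 not in)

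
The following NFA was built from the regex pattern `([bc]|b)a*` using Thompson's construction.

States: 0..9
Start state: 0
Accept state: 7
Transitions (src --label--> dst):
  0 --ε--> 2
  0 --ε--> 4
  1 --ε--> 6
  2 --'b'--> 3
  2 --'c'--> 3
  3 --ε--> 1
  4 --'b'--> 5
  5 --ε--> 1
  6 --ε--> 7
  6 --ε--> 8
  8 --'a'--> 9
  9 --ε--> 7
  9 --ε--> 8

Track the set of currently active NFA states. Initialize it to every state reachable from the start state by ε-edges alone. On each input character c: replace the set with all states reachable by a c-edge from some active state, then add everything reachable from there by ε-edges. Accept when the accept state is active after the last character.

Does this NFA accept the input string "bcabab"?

start: ε-closure({0}) = {0,2,4}
'b' @ 1: {1,3,5,6,7,8}  (accept∈set)
'c' @ 2: {}  — dead — no transitions
rest 'abab' ignored (set empty)
after full input: {}  (accept=7 not in)

Answer: REJECT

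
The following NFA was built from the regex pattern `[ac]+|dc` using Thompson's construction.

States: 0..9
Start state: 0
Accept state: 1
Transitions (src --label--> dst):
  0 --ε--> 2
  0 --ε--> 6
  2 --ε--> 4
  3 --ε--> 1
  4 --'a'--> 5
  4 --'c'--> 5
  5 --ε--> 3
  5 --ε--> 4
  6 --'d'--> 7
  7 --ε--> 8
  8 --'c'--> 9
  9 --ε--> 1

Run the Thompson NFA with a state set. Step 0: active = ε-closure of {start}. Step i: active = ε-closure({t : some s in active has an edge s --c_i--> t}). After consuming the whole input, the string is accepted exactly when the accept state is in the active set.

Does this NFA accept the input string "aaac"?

Answer: ACCEPT

Trace:
S₀ = ε-closure({0}) = {0,2,4,6}
'a' @ 1: {1,3,4,5}  [accepting]
'a' @ 2: {1,3,4,5}  [accepting]
'a' @ 3: {1,3,4,5}  [accepting]
'c' @ 4: {1,3,4,5}  [accepting]
final: {1,3,4,5}; accept 1 in set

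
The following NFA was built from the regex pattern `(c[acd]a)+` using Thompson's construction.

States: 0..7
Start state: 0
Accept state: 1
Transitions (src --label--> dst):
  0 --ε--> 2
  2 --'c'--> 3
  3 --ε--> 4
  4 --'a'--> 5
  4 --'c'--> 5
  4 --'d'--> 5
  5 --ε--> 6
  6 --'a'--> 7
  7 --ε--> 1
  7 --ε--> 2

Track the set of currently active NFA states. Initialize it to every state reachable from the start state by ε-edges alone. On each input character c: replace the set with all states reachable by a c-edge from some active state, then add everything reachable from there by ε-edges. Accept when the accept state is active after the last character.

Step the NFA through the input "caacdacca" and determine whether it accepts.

initial (ε-close {0}): {0,2}
'c' @ 1: {3,4}
'a' @ 2: {5,6}
'a' @ 3: {1,2,7}  (accept∈set)
'c' @ 4: {3,4}
'd' @ 5: {5,6}
'a' @ 6: {1,2,7}  (accept∈set)
'c' @ 7: {3,4}
'c' @ 8: {5,6}
'a' @ 9: {1,2,7}  (accept∈set)
final: {1,2,7}; accept 1 in set

Answer: ACCEPT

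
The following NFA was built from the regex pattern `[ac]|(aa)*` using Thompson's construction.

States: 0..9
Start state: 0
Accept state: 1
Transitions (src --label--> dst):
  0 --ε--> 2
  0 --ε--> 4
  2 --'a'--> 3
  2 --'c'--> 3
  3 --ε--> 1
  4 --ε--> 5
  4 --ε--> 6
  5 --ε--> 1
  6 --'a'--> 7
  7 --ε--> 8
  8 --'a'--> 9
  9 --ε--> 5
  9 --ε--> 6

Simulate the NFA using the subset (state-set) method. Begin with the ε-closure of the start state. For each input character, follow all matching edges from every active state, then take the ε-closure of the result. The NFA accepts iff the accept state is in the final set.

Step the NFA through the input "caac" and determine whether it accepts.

start: ε-closure({0}) = {0,1,2,4,5,6}
'c' @ 1: {1,3}  [accepting]
'a' @ 2: {}  — state set empty
rest 'ac' ignored (set empty)
after full input: {}  (accept=1 not in)

Answer: REJECT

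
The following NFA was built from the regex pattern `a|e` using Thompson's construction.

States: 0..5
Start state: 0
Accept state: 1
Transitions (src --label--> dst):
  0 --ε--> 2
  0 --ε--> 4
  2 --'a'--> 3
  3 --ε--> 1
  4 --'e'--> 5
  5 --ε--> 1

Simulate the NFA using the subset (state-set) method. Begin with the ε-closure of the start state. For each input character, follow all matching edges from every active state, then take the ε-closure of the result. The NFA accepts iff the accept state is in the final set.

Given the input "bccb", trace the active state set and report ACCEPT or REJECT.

start: ε-closure({0}) = {0,2,4}
'b' @ 1: {}  — dead — no transitions
rest 'ccb' ignored (set empty)
end set {} — state 1 not in

Answer: REJECT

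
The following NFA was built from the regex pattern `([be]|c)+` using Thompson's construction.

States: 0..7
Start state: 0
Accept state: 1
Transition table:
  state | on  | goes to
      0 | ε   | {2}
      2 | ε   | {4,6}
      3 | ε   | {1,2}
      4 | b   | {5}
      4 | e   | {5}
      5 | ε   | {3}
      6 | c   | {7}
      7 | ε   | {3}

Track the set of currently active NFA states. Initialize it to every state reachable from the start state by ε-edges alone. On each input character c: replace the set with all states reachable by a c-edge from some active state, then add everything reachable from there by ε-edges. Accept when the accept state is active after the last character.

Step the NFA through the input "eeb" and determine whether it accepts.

Answer: ACCEPT

Derivation:
initial (ε-close {0}): {0,2,4,6}
'e' @ 1: {1,2,3,4,5,6}  (accept∈set)
'e' @ 2: {1,2,3,4,5,6}  (accept∈set)
'b' @ 3: {1,2,3,4,5,6}  (accept∈set)
end set {1,2,3,4,5,6} — state 1 in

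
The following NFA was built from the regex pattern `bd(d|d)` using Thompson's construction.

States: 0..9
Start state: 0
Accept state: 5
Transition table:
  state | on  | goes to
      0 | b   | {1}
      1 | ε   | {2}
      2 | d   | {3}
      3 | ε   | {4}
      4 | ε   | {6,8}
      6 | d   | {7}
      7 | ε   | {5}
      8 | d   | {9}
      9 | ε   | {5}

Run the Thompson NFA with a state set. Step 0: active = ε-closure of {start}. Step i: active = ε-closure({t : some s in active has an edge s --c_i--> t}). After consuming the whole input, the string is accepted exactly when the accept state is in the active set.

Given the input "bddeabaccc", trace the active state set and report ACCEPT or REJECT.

Answer: REJECT

Derivation:
start: ε-closure({0}) = {0}
'b' @ 1: {1,2}
'd' @ 2: {3,4,6,8}
'd' @ 3: {5,7,9}  [accepting]
'e' @ 4: {}  — no active states
rest 'abaccc' ignored (set empty)
end set {} — state 5 not in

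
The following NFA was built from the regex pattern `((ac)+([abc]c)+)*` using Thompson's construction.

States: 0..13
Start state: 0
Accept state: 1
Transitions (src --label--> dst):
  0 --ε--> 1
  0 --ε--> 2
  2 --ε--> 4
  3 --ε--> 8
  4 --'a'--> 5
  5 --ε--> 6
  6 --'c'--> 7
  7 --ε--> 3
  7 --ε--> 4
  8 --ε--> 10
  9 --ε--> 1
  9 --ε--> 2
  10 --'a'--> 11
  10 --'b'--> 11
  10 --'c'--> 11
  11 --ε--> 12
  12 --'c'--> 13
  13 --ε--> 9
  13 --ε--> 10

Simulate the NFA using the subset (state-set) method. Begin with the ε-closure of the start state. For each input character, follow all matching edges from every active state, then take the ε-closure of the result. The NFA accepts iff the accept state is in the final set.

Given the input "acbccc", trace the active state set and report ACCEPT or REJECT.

start: ε-closure({0}) = {0,1,2,4}
'a' @ 1: {5,6}
'c' @ 2: {3,4,7,8,10}
'b' @ 3: {11,12}
'c' @ 4: {1,2,4,9,10,13}  (accept∈set)
'c' @ 5: {11,12}
'c' @ 6: {1,2,4,9,10,13}  (accept∈set)
final: {1,2,4,9,10,13}; accept 1 in set

Answer: ACCEPT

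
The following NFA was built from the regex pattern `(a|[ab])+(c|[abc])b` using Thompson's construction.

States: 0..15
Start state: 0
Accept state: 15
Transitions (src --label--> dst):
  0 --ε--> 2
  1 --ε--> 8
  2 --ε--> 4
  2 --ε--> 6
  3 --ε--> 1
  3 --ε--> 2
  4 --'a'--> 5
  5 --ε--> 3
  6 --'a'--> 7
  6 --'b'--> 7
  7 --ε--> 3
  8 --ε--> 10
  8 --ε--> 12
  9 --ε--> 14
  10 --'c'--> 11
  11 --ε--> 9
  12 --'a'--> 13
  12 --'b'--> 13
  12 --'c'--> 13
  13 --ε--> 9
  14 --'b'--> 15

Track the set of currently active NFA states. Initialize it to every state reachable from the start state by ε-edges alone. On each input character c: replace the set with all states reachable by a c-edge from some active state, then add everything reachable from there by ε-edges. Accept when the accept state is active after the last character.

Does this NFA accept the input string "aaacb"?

start: ε-closure({0}) = {0,2,4,6}
'a' @ 1: {1,2,3,4,5,6,7,8,10,12}
'a' @ 2: {1,2,3,4,5,6,7,8,9,10,12,13,14}
'a' @ 3: {1,2,3,4,5,6,7,8,9,10,12,13,14}
'c' @ 4: {9,11,13,14}
'b' @ 5: {15}  ✓accept
end set {15} — state 15 in

Answer: ACCEPT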